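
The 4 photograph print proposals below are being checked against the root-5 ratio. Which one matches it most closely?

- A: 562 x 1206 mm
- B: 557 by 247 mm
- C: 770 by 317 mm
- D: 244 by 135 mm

B

Ratios (long/short): A ≈ 2.146; B ≈ 2.255; C ≈ 2.429; D ≈ 1.807.
root-5 ≈ 2.236; option B is nearest (Δ 0.019).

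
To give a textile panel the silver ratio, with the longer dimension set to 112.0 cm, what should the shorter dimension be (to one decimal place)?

46.4 cm

silver ratio ≈ 2.41421.
Shorter side = 112.0 ÷ 2.41421 ≈ 46.392 → 46.4 cm.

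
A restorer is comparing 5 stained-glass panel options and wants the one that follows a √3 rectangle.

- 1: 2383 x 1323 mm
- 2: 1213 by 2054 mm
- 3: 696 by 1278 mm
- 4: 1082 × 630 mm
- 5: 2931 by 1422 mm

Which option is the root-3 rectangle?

4

Ratios (long/short): 1 ≈ 1.801; 2 ≈ 1.693; 3 ≈ 1.836; 4 ≈ 1.717; 5 ≈ 2.061.
root-3 ≈ 1.732; option 4 is nearest (Δ 0.015).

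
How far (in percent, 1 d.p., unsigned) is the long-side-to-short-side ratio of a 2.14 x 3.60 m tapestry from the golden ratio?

4.0%

Ratio = 3.60 / 2.14 ≈ 1.6822.
Ideal golden ratio ≈ 1.6180. |1.6822 − 1.6180| / 1.6180 ≈ 3.97% → 4.0%.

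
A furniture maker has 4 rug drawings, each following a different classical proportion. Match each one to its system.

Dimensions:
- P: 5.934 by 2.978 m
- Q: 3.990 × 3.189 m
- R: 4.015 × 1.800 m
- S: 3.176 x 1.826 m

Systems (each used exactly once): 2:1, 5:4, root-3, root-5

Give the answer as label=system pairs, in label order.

Ratios: P ≈ 1.993; Q ≈ 1.251; R ≈ 2.231; S ≈ 1.739.
Targets: 2:1 ≈ 2.000; 5:4 ≈ 1.250; root-3 ≈ 1.732; root-5 ≈ 2.236.

P=2:1, Q=5:4, R=root-5, S=root-3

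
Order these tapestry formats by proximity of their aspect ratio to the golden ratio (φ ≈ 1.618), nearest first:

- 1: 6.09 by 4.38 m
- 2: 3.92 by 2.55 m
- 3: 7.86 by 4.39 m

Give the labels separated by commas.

2, 3, 1

1: 6.09/4.38 ≈ 1.390 → |1.390 − 1.618| = 0.228
2: 3.92/2.55 ≈ 1.537 → |1.537 − 1.618| = 0.081
3: 7.86/4.39 ≈ 1.790 → |1.790 − 1.618| = 0.172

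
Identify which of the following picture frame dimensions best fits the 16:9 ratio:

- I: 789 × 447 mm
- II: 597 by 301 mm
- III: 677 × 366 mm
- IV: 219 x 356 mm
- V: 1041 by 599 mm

I

Target 16:9 ≈ 1.778.
I: 1.765 (Δ0.013)  II: 1.983 (Δ0.205)  III: 1.850 (Δ0.072)  IV: 1.626 (Δ0.152)  V: 1.738 (Δ0.040)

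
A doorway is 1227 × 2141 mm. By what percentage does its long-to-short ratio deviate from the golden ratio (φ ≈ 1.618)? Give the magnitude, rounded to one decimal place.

Ratio = 2141 / 1227 ≈ 1.7449.
Ideal golden ratio ≈ 1.6180. |1.7449 − 1.6180| / 1.6180 ≈ 7.84% → 7.8%.

7.8%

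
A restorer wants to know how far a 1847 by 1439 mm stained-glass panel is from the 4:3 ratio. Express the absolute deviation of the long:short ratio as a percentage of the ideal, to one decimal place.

3.7%

Ratio = 1847 / 1439 ≈ 1.2835.
Ideal 4:3 ≈ 1.3333. |1.2835 − 1.3333| / 1.3333 ≈ 3.74% → 3.7%.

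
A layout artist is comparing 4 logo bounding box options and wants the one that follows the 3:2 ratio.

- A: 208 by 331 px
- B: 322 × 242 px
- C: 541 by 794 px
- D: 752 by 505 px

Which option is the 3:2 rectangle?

D

Ratios (long/short): A ≈ 1.591; B ≈ 1.331; C ≈ 1.468; D ≈ 1.489.
3:2 ≈ 1.500; option D is nearest (Δ 0.011).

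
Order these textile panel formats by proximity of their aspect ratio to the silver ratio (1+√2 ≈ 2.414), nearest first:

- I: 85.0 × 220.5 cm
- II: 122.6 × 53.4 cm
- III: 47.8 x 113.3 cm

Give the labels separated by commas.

Ratios: I = 220.5 / 85.0 ≈ 2.594; II = 122.6 / 53.4 ≈ 2.296; III = 113.3 / 47.8 ≈ 2.370.
|Δ from 2.414|: I 0.180; II 0.118; III 0.044.

III, II, I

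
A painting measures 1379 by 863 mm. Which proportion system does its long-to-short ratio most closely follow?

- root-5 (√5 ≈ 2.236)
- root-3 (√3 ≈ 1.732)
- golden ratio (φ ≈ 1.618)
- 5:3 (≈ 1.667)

1379/863 ≈ 1.598. Nearest candidates are golden ratio (1.618, off by 0.020) and 5:3 (1.667, off by 0.069).

golden ratio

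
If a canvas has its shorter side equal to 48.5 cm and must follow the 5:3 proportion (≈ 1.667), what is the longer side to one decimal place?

5:3 ≈ 1.66667.
Longer side = 48.5 × 1.66667 ≈ 80.833 → 80.8 cm.

80.8 cm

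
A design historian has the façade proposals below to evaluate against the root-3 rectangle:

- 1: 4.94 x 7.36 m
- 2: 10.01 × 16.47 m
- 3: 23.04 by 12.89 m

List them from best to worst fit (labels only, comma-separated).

3, 2, 1

1: 7.36/4.94 ≈ 1.490 → |1.490 − 1.732| = 0.242
2: 16.47/10.01 ≈ 1.645 → |1.645 − 1.732| = 0.087
3: 23.04/12.89 ≈ 1.787 → |1.787 − 1.732| = 0.055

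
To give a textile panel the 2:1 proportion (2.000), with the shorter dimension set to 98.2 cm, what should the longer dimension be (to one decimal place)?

196.4 cm

2:1 = 2.00000.
Longer side = 98.2 × 2.00000 ≈ 196.400 → 196.4 cm.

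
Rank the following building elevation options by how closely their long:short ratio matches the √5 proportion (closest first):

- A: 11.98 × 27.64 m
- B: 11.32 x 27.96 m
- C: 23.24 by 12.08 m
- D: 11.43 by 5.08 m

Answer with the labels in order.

D, A, B, C

A: 27.64/11.98 ≈ 2.307 → |2.307 − 2.236| = 0.071
B: 27.96/11.32 ≈ 2.470 → |2.470 − 2.236| = 0.234
C: 23.24/12.08 ≈ 1.924 → |1.924 − 2.236| = 0.312
D: 11.43/5.08 ≈ 2.250 → |2.250 − 2.236| = 0.014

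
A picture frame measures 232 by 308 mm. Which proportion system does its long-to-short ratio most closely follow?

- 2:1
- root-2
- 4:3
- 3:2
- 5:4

Ratio = 308 / 232 ≈ 1.328.
Distances: 2:1 2.000 (Δ 0.672); root-2 1.414 (Δ 0.086); 4:3 1.333 (Δ 0.005); 3:2 1.500 (Δ 0.172); 5:4 1.250 (Δ 0.078).

4:3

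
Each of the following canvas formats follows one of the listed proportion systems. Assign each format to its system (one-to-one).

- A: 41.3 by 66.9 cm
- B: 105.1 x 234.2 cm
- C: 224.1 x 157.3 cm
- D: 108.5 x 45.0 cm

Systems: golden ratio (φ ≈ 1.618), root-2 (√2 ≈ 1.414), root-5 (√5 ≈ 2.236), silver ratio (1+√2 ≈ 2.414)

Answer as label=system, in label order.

Ratios: A ≈ 1.620; B ≈ 2.228; C ≈ 1.425; D ≈ 2.411.
Targets: golden ratio ≈ 1.618; root-2 ≈ 1.414; root-5 ≈ 2.236; silver ratio ≈ 2.414.

A=golden ratio, B=root-5, C=root-2, D=silver ratio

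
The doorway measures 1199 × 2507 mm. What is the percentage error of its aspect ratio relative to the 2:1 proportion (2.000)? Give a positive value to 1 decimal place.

4.5%

Ratio = 2507 / 1199 ≈ 2.0909.
Ideal 2:1 = 2.0000. |2.0909 − 2.0000| / 2.0000 ≈ 4.54% → 4.5%.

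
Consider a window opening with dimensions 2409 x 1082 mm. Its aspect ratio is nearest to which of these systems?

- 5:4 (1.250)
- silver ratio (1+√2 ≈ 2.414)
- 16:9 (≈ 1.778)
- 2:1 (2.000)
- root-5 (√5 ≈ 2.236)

root-5

Ratio = 2409 / 1082 ≈ 2.226.
Distances: 5:4 1.250 (Δ 0.976); silver ratio 2.414 (Δ 0.188); 16:9 1.778 (Δ 0.448); 2:1 2.000 (Δ 0.226); root-5 2.236 (Δ 0.010).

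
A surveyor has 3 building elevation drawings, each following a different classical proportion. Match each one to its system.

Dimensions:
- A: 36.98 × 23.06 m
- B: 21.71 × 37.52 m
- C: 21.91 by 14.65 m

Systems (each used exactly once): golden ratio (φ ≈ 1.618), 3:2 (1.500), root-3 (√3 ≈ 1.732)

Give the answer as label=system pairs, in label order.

A=golden ratio, B=root-3, C=3:2

Ratios: A ≈ 1.604; B ≈ 1.728; C ≈ 1.496.
Targets: golden ratio ≈ 1.618; 3:2 ≈ 1.500; root-3 ≈ 1.732.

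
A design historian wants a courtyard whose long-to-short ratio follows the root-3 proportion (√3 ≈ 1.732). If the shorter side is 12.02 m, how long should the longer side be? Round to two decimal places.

root-3 ≈ 1.73205.
Longer side = 12.02 × 1.73205 ≈ 20.8192 → 20.82 m.

20.82 m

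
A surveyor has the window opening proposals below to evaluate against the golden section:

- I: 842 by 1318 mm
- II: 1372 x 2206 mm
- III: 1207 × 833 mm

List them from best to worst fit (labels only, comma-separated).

II, I, III

Ratios: I = 1318 / 842 ≈ 1.565; II = 2206 / 1372 ≈ 1.608; III = 1207 / 833 ≈ 1.449.
|Δ from 1.618|: I 0.053; II 0.010; III 0.169.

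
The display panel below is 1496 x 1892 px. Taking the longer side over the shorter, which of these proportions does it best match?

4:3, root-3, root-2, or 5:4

Ratio = 1892 / 1496 ≈ 1.265.
Distances: 4:3 1.333 (Δ 0.068); root-3 1.732 (Δ 0.467); root-2 1.414 (Δ 0.149); 5:4 1.250 (Δ 0.015).

5:4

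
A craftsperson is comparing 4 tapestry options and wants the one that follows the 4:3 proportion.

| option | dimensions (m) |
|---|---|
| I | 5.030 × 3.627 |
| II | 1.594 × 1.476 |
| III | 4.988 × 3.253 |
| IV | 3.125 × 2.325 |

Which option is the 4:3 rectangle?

IV

Ratios (long/short): I ≈ 1.387; II ≈ 1.080; III ≈ 1.533; IV ≈ 1.344.
4:3 ≈ 1.333; option IV is nearest (Δ 0.011).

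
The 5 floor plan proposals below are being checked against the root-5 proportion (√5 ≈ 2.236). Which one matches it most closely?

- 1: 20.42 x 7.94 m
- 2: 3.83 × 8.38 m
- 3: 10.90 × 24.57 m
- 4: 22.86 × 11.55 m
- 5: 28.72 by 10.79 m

3

Target root-5 ≈ 2.236.
1: 2.572 (Δ0.336)  2: 2.188 (Δ0.048)  3: 2.254 (Δ0.018)  4: 1.979 (Δ0.257)  5: 2.662 (Δ0.426)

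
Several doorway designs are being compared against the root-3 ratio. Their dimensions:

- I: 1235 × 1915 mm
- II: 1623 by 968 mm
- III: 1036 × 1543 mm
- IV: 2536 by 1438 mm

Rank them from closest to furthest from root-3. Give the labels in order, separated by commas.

I: 1915/1235 ≈ 1.551 → |1.551 − 1.732| = 0.181
II: 1623/968 ≈ 1.677 → |1.677 − 1.732| = 0.055
III: 1543/1036 ≈ 1.489 → |1.489 − 1.732| = 0.243
IV: 2536/1438 ≈ 1.764 → |1.764 − 1.732| = 0.032

IV, II, I, III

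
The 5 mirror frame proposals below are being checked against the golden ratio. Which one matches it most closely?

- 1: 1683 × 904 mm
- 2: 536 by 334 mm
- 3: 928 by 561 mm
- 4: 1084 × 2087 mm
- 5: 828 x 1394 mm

Target golden ratio ≈ 1.618.
1: 1.862 (Δ0.244)  2: 1.605 (Δ0.013)  3: 1.654 (Δ0.036)  4: 1.925 (Δ0.307)  5: 1.684 (Δ0.066)

2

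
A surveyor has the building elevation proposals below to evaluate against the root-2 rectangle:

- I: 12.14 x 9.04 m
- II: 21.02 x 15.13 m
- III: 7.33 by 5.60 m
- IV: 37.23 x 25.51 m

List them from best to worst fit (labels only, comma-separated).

II, IV, I, III

Ratios: I = 12.14 / 9.04 ≈ 1.343; II = 21.02 / 15.13 ≈ 1.389; III = 7.33 / 5.60 ≈ 1.309; IV = 37.23 / 25.51 ≈ 1.459.
|Δ from 1.414|: I 0.071; II 0.025; III 0.105; IV 0.045.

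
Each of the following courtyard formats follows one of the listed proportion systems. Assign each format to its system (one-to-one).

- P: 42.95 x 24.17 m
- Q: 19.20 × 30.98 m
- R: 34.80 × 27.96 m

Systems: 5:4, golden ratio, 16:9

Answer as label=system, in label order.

P=16:9, Q=golden ratio, R=5:4

P = 42.95/24.17 ≈ 1.777 → 16:9 (1.778)
Q = 30.98/19.20 ≈ 1.614 → golden ratio (1.618)
R = 34.80/27.96 ≈ 1.245 → 5:4 (1.250)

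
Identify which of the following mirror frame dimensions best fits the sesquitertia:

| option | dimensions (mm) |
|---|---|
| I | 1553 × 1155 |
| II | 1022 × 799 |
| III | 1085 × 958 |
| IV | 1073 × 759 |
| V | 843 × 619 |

I

Target 4:3 ≈ 1.333.
I: 1.345 (Δ0.012)  II: 1.279 (Δ0.054)  III: 1.133 (Δ0.200)  IV: 1.414 (Δ0.081)  V: 1.362 (Δ0.029)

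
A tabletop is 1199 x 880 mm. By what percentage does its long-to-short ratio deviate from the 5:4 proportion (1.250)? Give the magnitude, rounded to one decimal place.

Ratio = 1199 / 880 ≈ 1.3625.
Ideal 5:4 = 1.2500. |1.3625 − 1.2500| / 1.2500 ≈ 9.00% → 9.0%.

9.0%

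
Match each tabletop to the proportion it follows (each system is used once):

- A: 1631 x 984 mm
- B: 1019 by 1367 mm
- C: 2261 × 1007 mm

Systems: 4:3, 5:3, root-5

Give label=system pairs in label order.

A=5:3, B=4:3, C=root-5

A = 1631/984 ≈ 1.658 → 5:3 (1.667)
B = 1367/1019 ≈ 1.342 → 4:3 (1.333)
C = 2261/1007 ≈ 2.245 → root-5 (2.236)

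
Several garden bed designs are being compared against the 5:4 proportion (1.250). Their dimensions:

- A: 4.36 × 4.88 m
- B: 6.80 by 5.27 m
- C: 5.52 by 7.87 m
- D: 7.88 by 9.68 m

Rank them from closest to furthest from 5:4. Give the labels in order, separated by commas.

Ratios: A = 4.88 / 4.36 ≈ 1.119; B = 6.80 / 5.27 ≈ 1.290; C = 7.87 / 5.52 ≈ 1.426; D = 9.68 / 7.88 ≈ 1.228.
|Δ from 1.250|: A 0.131; B 0.040; C 0.176; D 0.022.

D, B, A, C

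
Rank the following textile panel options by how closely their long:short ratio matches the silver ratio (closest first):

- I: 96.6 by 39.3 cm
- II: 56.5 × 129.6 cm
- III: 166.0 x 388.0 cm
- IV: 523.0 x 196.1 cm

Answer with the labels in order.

I, III, II, IV

Ratios: I = 96.6 / 39.3 ≈ 2.458; II = 129.6 / 56.5 ≈ 2.294; III = 388.0 / 166.0 ≈ 2.337; IV = 523.0 / 196.1 ≈ 2.667.
|Δ from 2.414|: I 0.044; II 0.120; III 0.077; IV 0.253.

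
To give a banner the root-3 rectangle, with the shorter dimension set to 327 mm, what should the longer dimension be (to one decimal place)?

566.4 mm

root-3 ≈ 1.73205.
Longer side = 327 × 1.73205 ≈ 566.380 → 566.4 mm.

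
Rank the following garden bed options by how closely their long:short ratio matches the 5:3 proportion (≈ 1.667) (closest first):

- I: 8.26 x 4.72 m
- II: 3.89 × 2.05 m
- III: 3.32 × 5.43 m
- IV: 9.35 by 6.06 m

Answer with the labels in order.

Ratios: I = 8.26 / 4.72 ≈ 1.750; II = 3.89 / 2.05 ≈ 1.898; III = 5.43 / 3.32 ≈ 1.636; IV = 9.35 / 6.06 ≈ 1.543.
|Δ from 1.667|: I 0.083; II 0.231; III 0.031; IV 0.124.

III, I, IV, II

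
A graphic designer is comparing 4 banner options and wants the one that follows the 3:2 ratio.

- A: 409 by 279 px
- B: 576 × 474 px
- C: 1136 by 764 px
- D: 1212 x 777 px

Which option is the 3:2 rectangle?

C

Target 3:2 ≈ 1.500.
A: 1.466 (Δ0.034)  B: 1.215 (Δ0.285)  C: 1.487 (Δ0.013)  D: 1.560 (Δ0.060)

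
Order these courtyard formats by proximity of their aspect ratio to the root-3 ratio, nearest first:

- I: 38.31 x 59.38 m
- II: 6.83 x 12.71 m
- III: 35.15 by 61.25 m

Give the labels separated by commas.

I: 59.38/38.31 ≈ 1.550 → |1.550 − 1.732| = 0.182
II: 12.71/6.83 ≈ 1.861 → |1.861 − 1.732| = 0.129
III: 61.25/35.15 ≈ 1.743 → |1.743 − 1.732| = 0.011

III, II, I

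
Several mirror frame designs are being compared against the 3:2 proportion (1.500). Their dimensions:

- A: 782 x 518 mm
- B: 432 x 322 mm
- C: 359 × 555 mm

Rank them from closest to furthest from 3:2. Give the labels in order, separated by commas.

A, C, B

A: 782/518 ≈ 1.510 → |1.510 − 1.500| = 0.010
B: 432/322 ≈ 1.342 → |1.342 − 1.500| = 0.158
C: 555/359 ≈ 1.546 → |1.546 − 1.500| = 0.046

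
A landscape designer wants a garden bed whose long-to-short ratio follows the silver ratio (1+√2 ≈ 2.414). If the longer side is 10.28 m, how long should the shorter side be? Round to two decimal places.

4.26 m

silver ratio ≈ 2.41421.
Shorter side = 10.28 ÷ 2.41421 ≈ 4.2581 → 4.26 m.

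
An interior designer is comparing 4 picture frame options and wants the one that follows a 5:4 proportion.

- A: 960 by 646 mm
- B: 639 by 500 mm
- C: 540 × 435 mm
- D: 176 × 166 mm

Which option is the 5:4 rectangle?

Ratios (long/short): A ≈ 1.486; B ≈ 1.278; C ≈ 1.241; D ≈ 1.060.
5:4 ≈ 1.250; option C is nearest (Δ 0.009).

C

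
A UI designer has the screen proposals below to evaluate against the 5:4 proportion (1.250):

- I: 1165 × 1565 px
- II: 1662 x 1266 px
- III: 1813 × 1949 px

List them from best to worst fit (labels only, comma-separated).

II, I, III

I: 1565/1165 ≈ 1.343 → |1.343 − 1.250| = 0.093
II: 1662/1266 ≈ 1.313 → |1.313 − 1.250| = 0.063
III: 1949/1813 ≈ 1.075 → |1.075 − 1.250| = 0.175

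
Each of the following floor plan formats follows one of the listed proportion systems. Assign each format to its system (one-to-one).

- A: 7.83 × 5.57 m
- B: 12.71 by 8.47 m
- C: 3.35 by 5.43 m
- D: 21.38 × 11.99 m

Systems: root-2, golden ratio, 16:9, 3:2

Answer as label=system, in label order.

Ratios: A ≈ 1.406; B ≈ 1.501; C ≈ 1.621; D ≈ 1.783.
Targets: root-2 ≈ 1.414; golden ratio ≈ 1.618; 16:9 ≈ 1.778; 3:2 ≈ 1.500.

A=root-2, B=3:2, C=golden ratio, D=16:9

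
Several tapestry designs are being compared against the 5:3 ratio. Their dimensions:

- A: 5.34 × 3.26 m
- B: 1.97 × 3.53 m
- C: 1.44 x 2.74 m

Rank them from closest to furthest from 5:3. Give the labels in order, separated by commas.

A, B, C

Ratios: A = 5.34 / 3.26 ≈ 1.638; B = 3.53 / 1.97 ≈ 1.792; C = 2.74 / 1.44 ≈ 1.903.
|Δ from 1.667|: A 0.029; B 0.125; C 0.236.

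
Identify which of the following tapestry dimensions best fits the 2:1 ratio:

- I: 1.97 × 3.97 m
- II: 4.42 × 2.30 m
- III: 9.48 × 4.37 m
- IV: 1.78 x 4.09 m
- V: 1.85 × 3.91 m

I

Target 2:1 ≈ 2.000.
I: 2.015 (Δ0.015)  II: 1.922 (Δ0.078)  III: 2.169 (Δ0.169)  IV: 2.298 (Δ0.298)  V: 2.114 (Δ0.114)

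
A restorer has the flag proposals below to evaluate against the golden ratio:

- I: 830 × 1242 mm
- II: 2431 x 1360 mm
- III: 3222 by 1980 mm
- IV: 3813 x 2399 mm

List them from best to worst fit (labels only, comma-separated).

III, IV, I, II

I: 1242/830 ≈ 1.496 → |1.496 − 1.618| = 0.122
II: 2431/1360 ≈ 1.788 → |1.788 − 1.618| = 0.170
III: 3222/1980 ≈ 1.627 → |1.627 − 1.618| = 0.009
IV: 3813/2399 ≈ 1.589 → |1.589 − 1.618| = 0.029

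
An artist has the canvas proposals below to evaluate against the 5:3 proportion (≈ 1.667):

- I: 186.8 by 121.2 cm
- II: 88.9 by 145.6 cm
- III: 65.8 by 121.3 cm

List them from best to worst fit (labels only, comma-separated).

Ratios: I = 186.8 / 121.2 ≈ 1.541; II = 145.6 / 88.9 ≈ 1.638; III = 121.3 / 65.8 ≈ 1.843.
|Δ from 1.667|: I 0.126; II 0.029; III 0.176.

II, I, III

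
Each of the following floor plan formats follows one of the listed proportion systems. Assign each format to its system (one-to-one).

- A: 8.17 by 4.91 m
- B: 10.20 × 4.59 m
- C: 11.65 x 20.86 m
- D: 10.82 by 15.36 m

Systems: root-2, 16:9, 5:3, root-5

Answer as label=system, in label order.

A=5:3, B=root-5, C=16:9, D=root-2

A = 8.17/4.91 ≈ 1.664 → 5:3 (1.667)
B = 10.20/4.59 ≈ 2.222 → root-5 (2.236)
C = 20.86/11.65 ≈ 1.791 → 16:9 (1.778)
D = 15.36/10.82 ≈ 1.420 → root-2 (1.414)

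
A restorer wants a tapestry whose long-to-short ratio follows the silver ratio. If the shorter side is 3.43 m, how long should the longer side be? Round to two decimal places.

silver ratio ≈ 2.41421.
Longer side = 3.43 × 2.41421 ≈ 8.2807 → 8.28 m.

8.28 m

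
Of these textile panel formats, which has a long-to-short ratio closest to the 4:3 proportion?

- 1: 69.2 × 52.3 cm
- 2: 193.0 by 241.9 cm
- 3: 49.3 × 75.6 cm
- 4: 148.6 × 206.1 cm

Target 4:3 ≈ 1.333.
1: 1.323 (Δ0.010)  2: 1.253 (Δ0.080)  3: 1.533 (Δ0.200)  4: 1.387 (Δ0.054)

1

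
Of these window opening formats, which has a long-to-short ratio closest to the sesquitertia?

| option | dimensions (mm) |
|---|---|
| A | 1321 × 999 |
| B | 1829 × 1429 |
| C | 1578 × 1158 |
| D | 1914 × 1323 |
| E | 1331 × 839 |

Ratios (long/short): A ≈ 1.322; B ≈ 1.280; C ≈ 1.363; D ≈ 1.447; E ≈ 1.586.
4:3 ≈ 1.333; option A is nearest (Δ 0.011).

A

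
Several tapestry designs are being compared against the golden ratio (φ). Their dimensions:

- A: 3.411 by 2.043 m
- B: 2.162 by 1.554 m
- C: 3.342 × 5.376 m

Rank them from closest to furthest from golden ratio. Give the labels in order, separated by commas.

C, A, B

Ratios: A = 3.411 / 2.043 ≈ 1.670; B = 2.162 / 1.554 ≈ 1.391; C = 5.376 / 3.342 ≈ 1.609.
|Δ from 1.618|: A 0.052; B 0.227; C 0.009.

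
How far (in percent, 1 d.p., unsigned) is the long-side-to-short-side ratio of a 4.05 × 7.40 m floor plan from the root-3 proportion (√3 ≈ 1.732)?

Ratio = 7.40 / 4.05 ≈ 1.8272.
Ideal root-3 ≈ 1.7321. |1.8272 − 1.7321| / 1.7321 ≈ 5.49% → 5.5%.

5.5%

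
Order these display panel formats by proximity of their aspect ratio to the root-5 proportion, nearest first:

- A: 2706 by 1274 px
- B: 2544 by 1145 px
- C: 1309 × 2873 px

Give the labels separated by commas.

Ratios: A = 2706 / 1274 ≈ 2.124; B = 2544 / 1145 ≈ 2.222; C = 2873 / 1309 ≈ 2.195.
|Δ from 2.236|: A 0.112; B 0.014; C 0.041.

B, C, A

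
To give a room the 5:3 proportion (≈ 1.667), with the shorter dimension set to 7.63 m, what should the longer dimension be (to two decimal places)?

5:3 ≈ 1.66667.
Longer side = 7.63 × 1.66667 ≈ 12.7167 → 12.72 m.

12.72 m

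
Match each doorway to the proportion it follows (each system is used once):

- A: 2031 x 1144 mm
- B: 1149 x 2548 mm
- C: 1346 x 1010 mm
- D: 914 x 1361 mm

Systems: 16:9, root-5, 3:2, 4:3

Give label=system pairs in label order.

A = 2031/1144 ≈ 1.775 → 16:9 (1.778)
B = 2548/1149 ≈ 2.218 → root-5 (2.236)
C = 1346/1010 ≈ 1.333 → 4:3 (1.333)
D = 1361/914 ≈ 1.489 → 3:2 (1.500)

A=16:9, B=root-5, C=4:3, D=3:2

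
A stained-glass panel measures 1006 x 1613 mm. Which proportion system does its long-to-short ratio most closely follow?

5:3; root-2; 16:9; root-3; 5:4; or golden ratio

golden ratio

Ratio = 1613 / 1006 ≈ 1.603.
Distances: 5:3 1.667 (Δ 0.064); root-2 1.414 (Δ 0.189); 16:9 1.778 (Δ 0.175); root-3 1.732 (Δ 0.129); 5:4 1.250 (Δ 0.353); golden ratio 1.618 (Δ 0.015).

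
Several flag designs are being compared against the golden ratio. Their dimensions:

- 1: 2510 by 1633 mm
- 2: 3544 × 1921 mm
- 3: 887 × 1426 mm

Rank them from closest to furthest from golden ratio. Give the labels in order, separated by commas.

Ratios: 1 = 2510 / 1633 ≈ 1.537; 2 = 3544 / 1921 ≈ 1.845; 3 = 1426 / 887 ≈ 1.608.
|Δ from 1.618|: 1 0.081; 2 0.227; 3 0.010.

3, 1, 2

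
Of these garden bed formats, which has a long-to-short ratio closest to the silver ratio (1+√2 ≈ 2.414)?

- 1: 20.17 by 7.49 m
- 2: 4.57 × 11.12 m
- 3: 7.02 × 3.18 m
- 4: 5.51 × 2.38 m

2

Target silver ratio ≈ 2.414.
1: 2.693 (Δ0.279)  2: 2.433 (Δ0.019)  3: 2.208 (Δ0.206)  4: 2.315 (Δ0.099)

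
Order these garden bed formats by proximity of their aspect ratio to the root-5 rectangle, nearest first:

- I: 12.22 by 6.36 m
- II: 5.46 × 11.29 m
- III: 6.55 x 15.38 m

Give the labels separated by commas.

III, II, I

I: 12.22/6.36 ≈ 1.921 → |1.921 − 2.236| = 0.315
II: 11.29/5.46 ≈ 2.068 → |2.068 − 2.236| = 0.168
III: 15.38/6.55 ≈ 2.348 → |2.348 − 2.236| = 0.112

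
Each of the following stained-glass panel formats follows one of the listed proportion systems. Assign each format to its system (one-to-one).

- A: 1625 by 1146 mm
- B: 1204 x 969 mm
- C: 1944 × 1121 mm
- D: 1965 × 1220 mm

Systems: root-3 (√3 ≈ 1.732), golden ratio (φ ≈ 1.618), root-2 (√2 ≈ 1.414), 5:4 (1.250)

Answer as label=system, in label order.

Ratios: A ≈ 1.418; B ≈ 1.243; C ≈ 1.734; D ≈ 1.611.
Targets: root-3 ≈ 1.732; golden ratio ≈ 1.618; root-2 ≈ 1.414; 5:4 ≈ 1.250.

A=root-2, B=5:4, C=root-3, D=golden ratio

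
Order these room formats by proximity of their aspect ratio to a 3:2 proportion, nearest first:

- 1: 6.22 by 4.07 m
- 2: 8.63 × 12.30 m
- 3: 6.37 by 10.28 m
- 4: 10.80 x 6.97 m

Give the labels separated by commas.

1: 6.22/4.07 ≈ 1.528 → |1.528 − 1.500| = 0.028
2: 12.30/8.63 ≈ 1.425 → |1.425 − 1.500| = 0.075
3: 10.28/6.37 ≈ 1.614 → |1.614 − 1.500| = 0.114
4: 10.80/6.97 ≈ 1.549 → |1.549 − 1.500| = 0.049

1, 4, 2, 3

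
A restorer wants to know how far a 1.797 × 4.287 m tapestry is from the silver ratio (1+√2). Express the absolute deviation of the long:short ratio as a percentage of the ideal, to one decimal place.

1.2%

Ratio = 4.287 / 1.797 ≈ 2.3856.
Ideal silver ratio ≈ 2.4142. |2.3856 − 2.4142| / 2.4142 ≈ 1.18% → 1.2%.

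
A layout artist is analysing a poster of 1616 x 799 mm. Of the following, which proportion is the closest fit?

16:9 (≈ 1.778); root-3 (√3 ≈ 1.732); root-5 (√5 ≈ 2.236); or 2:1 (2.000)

1616/799 ≈ 2.023. Nearest candidates are 2:1 (2.000, off by 0.023) and root-5 (2.236, off by 0.213).

2:1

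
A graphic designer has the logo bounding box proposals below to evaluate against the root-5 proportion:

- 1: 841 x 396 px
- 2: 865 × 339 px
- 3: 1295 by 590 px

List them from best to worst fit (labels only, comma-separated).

3, 1, 2

1: 841/396 ≈ 2.124 → |2.124 − 2.236| = 0.112
2: 865/339 ≈ 2.552 → |2.552 − 2.236| = 0.316
3: 1295/590 ≈ 2.195 → |2.195 − 2.236| = 0.041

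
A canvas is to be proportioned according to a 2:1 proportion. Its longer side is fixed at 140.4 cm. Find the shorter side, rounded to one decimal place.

2:1 = 2.00000.
Shorter side = 140.4 ÷ 2.00000 ≈ 70.200 → 70.2 cm.

70.2 cm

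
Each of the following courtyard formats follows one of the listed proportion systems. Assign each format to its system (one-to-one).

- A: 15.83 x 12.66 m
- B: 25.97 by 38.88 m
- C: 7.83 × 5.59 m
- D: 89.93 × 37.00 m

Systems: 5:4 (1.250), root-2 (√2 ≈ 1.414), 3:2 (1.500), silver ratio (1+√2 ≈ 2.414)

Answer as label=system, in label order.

A=5:4, B=3:2, C=root-2, D=silver ratio

Ratios: A ≈ 1.250; B ≈ 1.497; C ≈ 1.401; D ≈ 2.431.
Targets: 5:4 ≈ 1.250; root-2 ≈ 1.414; 3:2 ≈ 1.500; silver ratio ≈ 2.414.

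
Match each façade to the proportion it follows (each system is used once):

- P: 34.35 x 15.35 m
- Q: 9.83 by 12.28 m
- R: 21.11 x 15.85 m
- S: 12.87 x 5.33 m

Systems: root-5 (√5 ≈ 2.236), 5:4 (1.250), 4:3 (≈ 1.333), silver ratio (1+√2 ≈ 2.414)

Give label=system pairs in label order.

P=root-5, Q=5:4, R=4:3, S=silver ratio

P = 34.35/15.35 ≈ 2.238 → root-5 (2.236)
Q = 12.28/9.83 ≈ 1.249 → 5:4 (1.250)
R = 21.11/15.85 ≈ 1.332 → 4:3 (1.333)
S = 12.87/5.33 ≈ 2.415 → silver ratio (2.414)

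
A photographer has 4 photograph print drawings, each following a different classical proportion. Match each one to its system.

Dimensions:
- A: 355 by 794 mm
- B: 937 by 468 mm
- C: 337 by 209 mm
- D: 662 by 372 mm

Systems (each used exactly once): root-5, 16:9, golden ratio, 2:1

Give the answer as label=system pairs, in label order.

A=root-5, B=2:1, C=golden ratio, D=16:9

Ratios: A ≈ 2.237; B ≈ 2.002; C ≈ 1.612; D ≈ 1.780.
Targets: root-5 ≈ 2.236; 16:9 ≈ 1.778; golden ratio ≈ 1.618; 2:1 ≈ 2.000.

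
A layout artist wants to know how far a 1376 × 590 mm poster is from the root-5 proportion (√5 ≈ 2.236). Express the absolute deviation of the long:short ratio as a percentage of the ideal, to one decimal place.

Ratio = 1376 / 590 ≈ 2.3322.
Ideal root-5 ≈ 2.2361. |2.3322 − 2.2361| / 2.2361 ≈ 4.30% → 4.3%.

4.3%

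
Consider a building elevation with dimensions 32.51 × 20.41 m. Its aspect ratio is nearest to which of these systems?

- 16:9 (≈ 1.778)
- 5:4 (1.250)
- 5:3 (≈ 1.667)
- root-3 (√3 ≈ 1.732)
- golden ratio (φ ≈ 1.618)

golden ratio

Ratio = 32.51 / 20.41 ≈ 1.593.
Distances: 16:9 1.778 (Δ 0.185); 5:4 1.250 (Δ 0.343); 5:3 1.667 (Δ 0.074); root-3 1.732 (Δ 0.139); golden ratio 1.618 (Δ 0.025).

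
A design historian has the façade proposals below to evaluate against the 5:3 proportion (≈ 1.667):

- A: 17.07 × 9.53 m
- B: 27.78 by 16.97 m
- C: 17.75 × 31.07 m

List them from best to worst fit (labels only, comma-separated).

B, C, A

Ratios: A = 17.07 / 9.53 ≈ 1.791; B = 27.78 / 16.97 ≈ 1.637; C = 31.07 / 17.75 ≈ 1.750.
|Δ from 1.667|: A 0.124; B 0.030; C 0.083.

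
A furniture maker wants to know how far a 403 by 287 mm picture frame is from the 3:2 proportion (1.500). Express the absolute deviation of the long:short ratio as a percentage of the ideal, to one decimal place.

Ratio = 403 / 287 ≈ 1.4042.
Ideal 3:2 = 1.5000. |1.4042 − 1.5000| / 1.5000 ≈ 6.39% → 6.4%.

6.4%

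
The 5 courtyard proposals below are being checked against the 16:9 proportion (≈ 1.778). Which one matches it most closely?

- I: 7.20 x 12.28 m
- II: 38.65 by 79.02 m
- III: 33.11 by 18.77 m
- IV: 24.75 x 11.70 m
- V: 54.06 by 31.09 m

Ratios (long/short): I ≈ 1.706; II ≈ 2.045; III ≈ 1.764; IV ≈ 2.115; V ≈ 1.739.
16:9 ≈ 1.778; option III is nearest (Δ 0.014).

III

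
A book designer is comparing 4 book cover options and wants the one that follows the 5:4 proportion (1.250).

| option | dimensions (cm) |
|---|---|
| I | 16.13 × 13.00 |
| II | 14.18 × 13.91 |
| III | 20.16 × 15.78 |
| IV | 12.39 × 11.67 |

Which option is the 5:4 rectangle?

Ratios (long/short): I ≈ 1.241; II ≈ 1.019; III ≈ 1.278; IV ≈ 1.062.
5:4 ≈ 1.250; option I is nearest (Δ 0.009).

I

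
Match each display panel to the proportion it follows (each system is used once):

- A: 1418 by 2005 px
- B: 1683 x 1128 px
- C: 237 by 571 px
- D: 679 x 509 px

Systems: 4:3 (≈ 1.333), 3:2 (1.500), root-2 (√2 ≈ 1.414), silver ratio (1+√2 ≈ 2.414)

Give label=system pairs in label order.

A = 2005/1418 ≈ 1.414 → root-2 (1.414)
B = 1683/1128 ≈ 1.492 → 3:2 (1.500)
C = 571/237 ≈ 2.409 → silver ratio (2.414)
D = 679/509 ≈ 1.334 → 4:3 (1.333)

A=root-2, B=3:2, C=silver ratio, D=4:3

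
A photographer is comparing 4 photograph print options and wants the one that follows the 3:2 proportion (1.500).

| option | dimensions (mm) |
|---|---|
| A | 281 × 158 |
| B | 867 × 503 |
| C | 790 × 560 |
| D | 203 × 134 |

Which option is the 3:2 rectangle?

D

Target 3:2 ≈ 1.500.
A: 1.778 (Δ0.278)  B: 1.724 (Δ0.224)  C: 1.411 (Δ0.089)  D: 1.515 (Δ0.015)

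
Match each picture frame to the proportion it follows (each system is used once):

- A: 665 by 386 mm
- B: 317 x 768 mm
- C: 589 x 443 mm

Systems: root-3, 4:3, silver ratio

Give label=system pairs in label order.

A=root-3, B=silver ratio, C=4:3

Ratios: A ≈ 1.723; B ≈ 2.423; C ≈ 1.330.
Targets: root-3 ≈ 1.732; 4:3 ≈ 1.333; silver ratio ≈ 2.414.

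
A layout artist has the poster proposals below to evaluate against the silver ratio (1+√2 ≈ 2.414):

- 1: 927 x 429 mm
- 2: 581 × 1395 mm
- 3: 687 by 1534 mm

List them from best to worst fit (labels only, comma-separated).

2, 3, 1

Ratios: 1 = 927 / 429 ≈ 2.161; 2 = 1395 / 581 ≈ 2.401; 3 = 1534 / 687 ≈ 2.233.
|Δ from 2.414|: 1 0.253; 2 0.013; 3 0.181.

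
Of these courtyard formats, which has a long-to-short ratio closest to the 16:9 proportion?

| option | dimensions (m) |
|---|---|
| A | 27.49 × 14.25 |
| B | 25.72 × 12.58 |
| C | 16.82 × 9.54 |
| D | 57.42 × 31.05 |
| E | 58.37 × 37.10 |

Ratios (long/short): A ≈ 1.929; B ≈ 2.045; C ≈ 1.763; D ≈ 1.849; E ≈ 1.573.
16:9 ≈ 1.778; option C is nearest (Δ 0.015).

C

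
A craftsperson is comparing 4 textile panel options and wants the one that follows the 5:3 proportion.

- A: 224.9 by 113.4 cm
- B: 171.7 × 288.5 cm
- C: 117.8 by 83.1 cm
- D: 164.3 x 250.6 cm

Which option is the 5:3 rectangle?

Ratios (long/short): A ≈ 1.983; B ≈ 1.680; C ≈ 1.418; D ≈ 1.525.
5:3 ≈ 1.667; option B is nearest (Δ 0.013).

B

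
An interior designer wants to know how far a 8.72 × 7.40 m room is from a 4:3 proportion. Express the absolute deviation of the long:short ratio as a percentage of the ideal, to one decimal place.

Ratio = 8.72 / 7.40 ≈ 1.1784.
Ideal 4:3 ≈ 1.3333. |1.1784 − 1.3333| / 1.3333 ≈ 11.62% → 11.6%.

11.6%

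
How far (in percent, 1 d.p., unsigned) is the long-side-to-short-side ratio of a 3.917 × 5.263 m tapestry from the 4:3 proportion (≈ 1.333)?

Ratio = 5.263 / 3.917 ≈ 1.3436.
Ideal 4:3 ≈ 1.3333. |1.3436 − 1.3333| / 1.3333 ≈ 0.77% → 0.8%.

0.8%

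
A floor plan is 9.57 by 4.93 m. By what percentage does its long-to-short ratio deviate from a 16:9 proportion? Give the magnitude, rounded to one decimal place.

9.2%

Ratio = 9.57 / 4.93 ≈ 1.9412.
Ideal 16:9 ≈ 1.7778. |1.9412 − 1.7778| / 1.7778 ≈ 9.19% → 9.2%.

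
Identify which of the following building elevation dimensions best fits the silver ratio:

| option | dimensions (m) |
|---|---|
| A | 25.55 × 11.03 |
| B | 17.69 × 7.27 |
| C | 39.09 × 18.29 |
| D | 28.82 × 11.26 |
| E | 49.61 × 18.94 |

B

Target silver ratio ≈ 2.414.
A: 2.316 (Δ0.098)  B: 2.433 (Δ0.019)  C: 2.137 (Δ0.277)  D: 2.560 (Δ0.146)  E: 2.619 (Δ0.205)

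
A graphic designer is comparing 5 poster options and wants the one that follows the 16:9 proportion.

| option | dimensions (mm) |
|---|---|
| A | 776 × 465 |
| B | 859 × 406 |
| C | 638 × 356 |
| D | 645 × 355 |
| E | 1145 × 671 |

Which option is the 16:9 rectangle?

C

Target 16:9 ≈ 1.778.
A: 1.669 (Δ0.109)  B: 2.116 (Δ0.338)  C: 1.792 (Δ0.014)  D: 1.817 (Δ0.039)  E: 1.706 (Δ0.072)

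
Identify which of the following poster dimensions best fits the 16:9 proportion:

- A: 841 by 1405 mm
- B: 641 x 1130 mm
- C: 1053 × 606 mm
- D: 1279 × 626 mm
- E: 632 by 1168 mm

Ratios (long/short): A ≈ 1.671; B ≈ 1.763; C ≈ 1.738; D ≈ 2.043; E ≈ 1.848.
16:9 ≈ 1.778; option B is nearest (Δ 0.015).

B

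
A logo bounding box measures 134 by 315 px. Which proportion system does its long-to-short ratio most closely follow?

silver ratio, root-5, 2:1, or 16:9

silver ratio

Ratio = 315 / 134 ≈ 2.351.
Distances: silver ratio 2.414 (Δ 0.063); root-5 2.236 (Δ 0.115); 2:1 2.000 (Δ 0.351); 16:9 1.778 (Δ 0.573).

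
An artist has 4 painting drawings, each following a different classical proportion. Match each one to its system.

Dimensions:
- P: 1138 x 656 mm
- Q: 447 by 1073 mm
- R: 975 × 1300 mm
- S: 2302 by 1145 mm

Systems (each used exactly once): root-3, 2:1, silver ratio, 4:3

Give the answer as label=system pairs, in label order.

P=root-3, Q=silver ratio, R=4:3, S=2:1

P = 1138/656 ≈ 1.735 → root-3 (1.732)
Q = 1073/447 ≈ 2.400 → silver ratio (2.414)
R = 1300/975 ≈ 1.333 → 4:3 (1.333)
S = 2302/1145 ≈ 2.010 → 2:1 (2.000)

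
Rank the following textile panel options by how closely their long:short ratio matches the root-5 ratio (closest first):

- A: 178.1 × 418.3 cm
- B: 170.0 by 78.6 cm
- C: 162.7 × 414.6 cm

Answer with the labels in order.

B, A, C

Ratios: A = 418.3 / 178.1 ≈ 2.349; B = 170.0 / 78.6 ≈ 2.163; C = 414.6 / 162.7 ≈ 2.548.
|Δ from 2.236|: A 0.113; B 0.073; C 0.312.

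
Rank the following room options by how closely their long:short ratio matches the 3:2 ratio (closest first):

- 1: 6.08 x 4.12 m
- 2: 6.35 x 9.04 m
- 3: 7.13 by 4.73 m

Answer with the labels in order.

3, 1, 2

1: 6.08/4.12 ≈ 1.476 → |1.476 − 1.500| = 0.024
2: 9.04/6.35 ≈ 1.424 → |1.424 − 1.500| = 0.076
3: 7.13/4.73 ≈ 1.507 → |1.507 − 1.500| = 0.007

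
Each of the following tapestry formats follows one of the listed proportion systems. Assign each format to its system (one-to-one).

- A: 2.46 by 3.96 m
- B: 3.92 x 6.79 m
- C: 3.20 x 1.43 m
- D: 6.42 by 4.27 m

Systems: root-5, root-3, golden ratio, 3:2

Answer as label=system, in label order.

A=golden ratio, B=root-3, C=root-5, D=3:2

A = 3.96/2.46 ≈ 1.610 → golden ratio (1.618)
B = 6.79/3.92 ≈ 1.732 → root-3 (1.732)
C = 3.20/1.43 ≈ 2.238 → root-5 (2.236)
D = 6.42/4.27 ≈ 1.504 → 3:2 (1.500)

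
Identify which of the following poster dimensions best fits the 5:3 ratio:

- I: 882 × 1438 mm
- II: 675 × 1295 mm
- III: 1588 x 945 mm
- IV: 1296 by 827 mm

Target 5:3 ≈ 1.667.
I: 1.630 (Δ0.037)  II: 1.919 (Δ0.252)  III: 1.680 (Δ0.013)  IV: 1.567 (Δ0.100)

III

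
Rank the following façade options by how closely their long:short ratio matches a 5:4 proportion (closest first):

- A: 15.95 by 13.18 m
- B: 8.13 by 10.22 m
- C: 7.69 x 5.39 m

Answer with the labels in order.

B, A, C

A: 15.95/13.18 ≈ 1.210 → |1.210 − 1.250| = 0.040
B: 10.22/8.13 ≈ 1.257 → |1.257 − 1.250| = 0.007
C: 7.69/5.39 ≈ 1.427 → |1.427 − 1.250| = 0.177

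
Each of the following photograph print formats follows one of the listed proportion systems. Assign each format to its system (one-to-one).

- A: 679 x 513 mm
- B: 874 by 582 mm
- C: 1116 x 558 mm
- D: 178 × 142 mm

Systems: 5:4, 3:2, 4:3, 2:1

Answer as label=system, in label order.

A = 679/513 ≈ 1.324 → 4:3 (1.333)
B = 874/582 ≈ 1.502 → 3:2 (1.500)
C = 1116/558 ≈ 2.000 → 2:1 (2.000)
D = 178/142 ≈ 1.254 → 5:4 (1.250)

A=4:3, B=3:2, C=2:1, D=5:4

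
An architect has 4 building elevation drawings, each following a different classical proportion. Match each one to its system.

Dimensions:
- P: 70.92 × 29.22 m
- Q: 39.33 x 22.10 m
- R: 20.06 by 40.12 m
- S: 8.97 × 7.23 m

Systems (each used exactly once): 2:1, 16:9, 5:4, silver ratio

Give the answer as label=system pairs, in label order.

P=silver ratio, Q=16:9, R=2:1, S=5:4

Ratios: P ≈ 2.427; Q ≈ 1.780; R ≈ 2.000; S ≈ 1.241.
Targets: 2:1 ≈ 2.000; 16:9 ≈ 1.778; 5:4 ≈ 1.250; silver ratio ≈ 2.414.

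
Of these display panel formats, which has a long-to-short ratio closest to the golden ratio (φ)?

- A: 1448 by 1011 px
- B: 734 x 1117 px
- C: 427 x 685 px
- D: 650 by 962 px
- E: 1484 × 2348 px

Ratios (long/short): A ≈ 1.432; B ≈ 1.522; C ≈ 1.604; D ≈ 1.480; E ≈ 1.582.
golden ratio ≈ 1.618; option C is nearest (Δ 0.014).

C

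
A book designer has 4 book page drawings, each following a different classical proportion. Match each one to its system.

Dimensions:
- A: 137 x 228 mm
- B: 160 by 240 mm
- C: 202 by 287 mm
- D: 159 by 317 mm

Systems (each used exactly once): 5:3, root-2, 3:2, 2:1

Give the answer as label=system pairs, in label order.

A = 228/137 ≈ 1.664 → 5:3 (1.667)
B = 240/160 ≈ 1.500 → 3:2 (1.500)
C = 287/202 ≈ 1.421 → root-2 (1.414)
D = 317/159 ≈ 1.994 → 2:1 (2.000)

A=5:3, B=3:2, C=root-2, D=2:1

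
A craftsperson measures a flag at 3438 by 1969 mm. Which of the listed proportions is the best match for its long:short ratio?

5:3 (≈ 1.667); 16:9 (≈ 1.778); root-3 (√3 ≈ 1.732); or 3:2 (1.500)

root-3

3438/1969 ≈ 1.746. Nearest candidates are root-3 (1.732, off by 0.014) and 16:9 (1.778, off by 0.032).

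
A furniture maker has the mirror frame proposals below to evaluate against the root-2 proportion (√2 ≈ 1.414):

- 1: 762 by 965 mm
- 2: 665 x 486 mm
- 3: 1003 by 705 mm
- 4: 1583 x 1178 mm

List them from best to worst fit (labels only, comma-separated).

1: 965/762 ≈ 1.266 → |1.266 − 1.414| = 0.148
2: 665/486 ≈ 1.368 → |1.368 − 1.414| = 0.046
3: 1003/705 ≈ 1.423 → |1.423 − 1.414| = 0.009
4: 1583/1178 ≈ 1.344 → |1.344 − 1.414| = 0.070

3, 2, 4, 1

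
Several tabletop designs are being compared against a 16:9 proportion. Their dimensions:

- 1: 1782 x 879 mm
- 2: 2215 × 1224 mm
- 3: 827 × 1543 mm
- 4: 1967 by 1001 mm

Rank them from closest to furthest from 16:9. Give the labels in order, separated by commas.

Ratios: 1 = 1782 / 879 ≈ 2.027; 2 = 2215 / 1224 ≈ 1.810; 3 = 1543 / 827 ≈ 1.866; 4 = 1967 / 1001 ≈ 1.965.
|Δ from 1.778|: 1 0.249; 2 0.032; 3 0.088; 4 0.187.

2, 3, 4, 1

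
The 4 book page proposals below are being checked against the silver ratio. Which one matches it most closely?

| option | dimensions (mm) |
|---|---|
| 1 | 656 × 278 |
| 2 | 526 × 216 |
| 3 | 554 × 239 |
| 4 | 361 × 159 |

Ratios (long/short): 1 ≈ 2.360; 2 ≈ 2.435; 3 ≈ 2.318; 4 ≈ 2.270.
silver ratio ≈ 2.414; option 2 is nearest (Δ 0.021).

2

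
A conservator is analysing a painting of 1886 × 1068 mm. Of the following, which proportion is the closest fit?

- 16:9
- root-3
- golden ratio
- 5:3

Ratio = 1886 / 1068 ≈ 1.766.
Distances: 16:9 1.778 (Δ 0.012); root-3 1.732 (Δ 0.034); golden ratio 1.618 (Δ 0.148); 5:3 1.667 (Δ 0.099).

16:9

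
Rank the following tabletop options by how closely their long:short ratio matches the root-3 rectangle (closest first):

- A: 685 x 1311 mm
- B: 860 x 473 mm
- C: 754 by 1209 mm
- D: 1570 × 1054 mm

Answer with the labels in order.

Ratios: A = 1311 / 685 ≈ 1.914; B = 860 / 473 ≈ 1.818; C = 1209 / 754 ≈ 1.603; D = 1570 / 1054 ≈ 1.490.
|Δ from 1.732|: A 0.182; B 0.086; C 0.129; D 0.242.

B, C, A, D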